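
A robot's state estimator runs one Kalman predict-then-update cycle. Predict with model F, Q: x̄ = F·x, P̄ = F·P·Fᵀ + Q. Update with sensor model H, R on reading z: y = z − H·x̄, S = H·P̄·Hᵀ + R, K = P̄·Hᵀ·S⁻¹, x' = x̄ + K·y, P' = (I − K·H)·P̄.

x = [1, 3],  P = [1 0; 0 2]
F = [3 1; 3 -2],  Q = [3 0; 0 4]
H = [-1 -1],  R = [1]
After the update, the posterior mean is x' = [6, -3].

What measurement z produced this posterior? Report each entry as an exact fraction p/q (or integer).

z = [-3]

x̄ = F·x = [6, -3]
P̄ = F·P·Fᵀ + Q = [14 5; 5 21]
S = H·P̄·Hᵀ + R = [46]
K = P̄·Hᵀ·S⁻¹ = [-19/46; -13/23]
x' − x̄ = [0, 0] = K·y
y = (KᵀK)⁻¹·Kᵀ·(x' − x̄) = [0]
z = y + H·x̄ = [0] + [-3] = [-3]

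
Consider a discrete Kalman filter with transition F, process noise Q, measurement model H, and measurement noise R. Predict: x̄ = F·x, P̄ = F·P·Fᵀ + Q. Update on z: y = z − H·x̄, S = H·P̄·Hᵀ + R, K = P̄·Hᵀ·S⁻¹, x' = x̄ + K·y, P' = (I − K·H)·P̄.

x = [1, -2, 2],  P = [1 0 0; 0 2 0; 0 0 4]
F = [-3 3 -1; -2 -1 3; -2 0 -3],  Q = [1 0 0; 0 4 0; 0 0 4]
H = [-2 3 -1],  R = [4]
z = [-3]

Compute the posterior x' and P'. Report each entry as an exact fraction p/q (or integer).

x' = [-2480/499, -1953/499, 496/499]
P' = [9006/499 5458/499 -1402/499; 5458/499 4136/499 1104/499; -1402/499 1104/499 6468/499]

x̄ = F·x = [-11, 6, -8]
P̄ = F·P·Fᵀ + Q = [32 -12 18; -12 46 -32; 18 -32 44]
y = z − H·x̄ = [-51]
S = H·P̄·Hᵀ + R = [998]
K = P̄·Hᵀ·S⁻¹ = [-59/499; 97/499; -88/499]
x' = x̄ + K·y = [-2480/499, -1953/499, 496/499]
P' = (I − K·H)·P̄ = [9006/499 5458/499 -1402/499; 5458/499 4136/499 1104/499; -1402/499 1104/499 6468/499]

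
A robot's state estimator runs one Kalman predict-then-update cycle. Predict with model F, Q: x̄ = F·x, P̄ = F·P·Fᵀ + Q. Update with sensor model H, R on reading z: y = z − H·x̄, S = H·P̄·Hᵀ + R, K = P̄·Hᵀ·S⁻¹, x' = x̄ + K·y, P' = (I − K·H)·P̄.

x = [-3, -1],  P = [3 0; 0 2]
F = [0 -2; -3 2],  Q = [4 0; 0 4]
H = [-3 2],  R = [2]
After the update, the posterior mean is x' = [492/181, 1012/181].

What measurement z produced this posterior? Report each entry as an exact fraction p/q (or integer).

x̄ = F·x = [2, 7]
P̄ = F·P·Fᵀ + Q = [12 -8; -8 39]
S = H·P̄·Hᵀ + R = [362]
K = P̄·Hᵀ·S⁻¹ = [-26/181; 51/181]
x' − x̄ = [130/181, -255/181] = K·y
y = (KᵀK)⁻¹·Kᵀ·(x' − x̄) = [-5]
z = y + H·x̄ = [-5] + [8] = [3]

z = [3]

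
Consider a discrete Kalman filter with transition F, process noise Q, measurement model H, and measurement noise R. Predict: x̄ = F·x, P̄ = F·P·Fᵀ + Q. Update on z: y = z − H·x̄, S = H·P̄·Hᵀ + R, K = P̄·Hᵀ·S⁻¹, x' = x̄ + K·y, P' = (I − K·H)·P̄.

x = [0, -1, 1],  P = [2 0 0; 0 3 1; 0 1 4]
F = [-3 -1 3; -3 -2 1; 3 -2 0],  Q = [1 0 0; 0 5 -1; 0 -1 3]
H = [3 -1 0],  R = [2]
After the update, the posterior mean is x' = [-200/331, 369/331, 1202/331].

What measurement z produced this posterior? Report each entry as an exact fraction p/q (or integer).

x̄ = F·x = [4, 3, 2]
P̄ = F·P·Fᵀ + Q = [52 29 -18; 29 35 -9; -18 -9 33]
S = H·P̄·Hᵀ + R = [331]
K = P̄·Hᵀ·S⁻¹ = [127/331; 52/331; -45/331]
x' − x̄ = [-1524/331, -624/331, 540/331] = K·y
y = (KᵀK)⁻¹·Kᵀ·(x' − x̄) = [-12]
z = y + H·x̄ = [-12] + [9] = [-3]

z = [-3]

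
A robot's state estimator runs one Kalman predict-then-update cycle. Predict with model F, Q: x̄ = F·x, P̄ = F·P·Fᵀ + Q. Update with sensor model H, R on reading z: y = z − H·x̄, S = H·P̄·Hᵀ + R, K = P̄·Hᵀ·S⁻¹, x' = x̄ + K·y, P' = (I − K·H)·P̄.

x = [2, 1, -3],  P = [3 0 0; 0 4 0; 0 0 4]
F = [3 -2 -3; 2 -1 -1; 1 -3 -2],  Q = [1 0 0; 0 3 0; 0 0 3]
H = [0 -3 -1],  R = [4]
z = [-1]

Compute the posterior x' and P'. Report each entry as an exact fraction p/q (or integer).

x' = [1763/425, 92/85, -51/25]
P' = [4759/425 -19/85 57/25; -19/85 30/17 -22/5; 57/25 -22/5 362/25]

x̄ = F·x = [13, 6, 5]
P̄ = F·P·Fᵀ + Q = [80 38 57; 38 23 26; 57 26 58]
y = z − H·x̄ = [22]
S = H·P̄·Hᵀ + R = [425]
K = P̄·Hᵀ·S⁻¹ = [-171/425; -19/85; -8/25]
x' = x̄ + K·y = [1763/425, 92/85, -51/25]
P' = (I − K·H)·P̄ = [4759/425 -19/85 57/25; -19/85 30/17 -22/5; 57/25 -22/5 362/25]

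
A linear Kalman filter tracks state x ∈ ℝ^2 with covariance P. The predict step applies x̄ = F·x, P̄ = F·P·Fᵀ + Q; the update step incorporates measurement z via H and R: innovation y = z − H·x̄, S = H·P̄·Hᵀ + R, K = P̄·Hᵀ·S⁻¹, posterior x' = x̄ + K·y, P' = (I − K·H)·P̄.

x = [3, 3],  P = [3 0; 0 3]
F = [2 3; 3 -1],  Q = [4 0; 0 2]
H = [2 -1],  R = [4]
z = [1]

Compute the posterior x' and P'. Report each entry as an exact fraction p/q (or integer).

x' = [809/172, 677/86]
P' = [1467/172 1313/86; 1313/86 1327/43]

x̄ = F·x = [15, 6]
P̄ = F·P·Fᵀ + Q = [43 9; 9 32]
y = z − H·x̄ = [-23]
S = H·P̄·Hᵀ + R = [172]
K = P̄·Hᵀ·S⁻¹ = [77/172; -7/86]
x' = x̄ + K·y = [809/172, 677/86]
P' = (I − K·H)·P̄ = [1467/172 1313/86; 1313/86 1327/43]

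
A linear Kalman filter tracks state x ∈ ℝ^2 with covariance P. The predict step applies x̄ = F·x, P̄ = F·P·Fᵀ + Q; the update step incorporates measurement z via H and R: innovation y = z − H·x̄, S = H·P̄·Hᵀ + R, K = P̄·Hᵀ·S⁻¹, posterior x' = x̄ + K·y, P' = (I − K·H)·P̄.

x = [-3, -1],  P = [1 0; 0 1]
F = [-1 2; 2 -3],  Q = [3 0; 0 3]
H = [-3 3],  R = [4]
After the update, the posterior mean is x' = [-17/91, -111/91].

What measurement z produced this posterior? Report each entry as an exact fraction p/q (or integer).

z = [-3]

x̄ = F·x = [1, -3]
P̄ = F·P·Fᵀ + Q = [8 -8; -8 16]
S = H·P̄·Hᵀ + R = [364]
K = P̄·Hᵀ·S⁻¹ = [-12/91; 18/91]
x' − x̄ = [-108/91, 162/91] = K·y
y = (KᵀK)⁻¹·Kᵀ·(x' − x̄) = [9]
z = y + H·x̄ = [9] + [-12] = [-3]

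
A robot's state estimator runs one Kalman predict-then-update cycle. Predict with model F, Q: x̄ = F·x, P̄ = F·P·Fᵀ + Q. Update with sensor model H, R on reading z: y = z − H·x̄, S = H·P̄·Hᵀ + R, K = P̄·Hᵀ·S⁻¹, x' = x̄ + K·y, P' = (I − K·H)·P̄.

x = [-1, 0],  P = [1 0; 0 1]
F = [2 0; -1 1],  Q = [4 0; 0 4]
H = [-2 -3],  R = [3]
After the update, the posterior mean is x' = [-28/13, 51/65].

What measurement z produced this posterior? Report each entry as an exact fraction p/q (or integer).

x̄ = F·x = [-2, 1]
P̄ = F·P·Fᵀ + Q = [8 -2; -2 6]
S = H·P̄·Hᵀ + R = [65]
K = P̄·Hᵀ·S⁻¹ = [-2/13; -14/65]
x' − x̄ = [-2/13, -14/65] = K·y
y = (KᵀK)⁻¹·Kᵀ·(x' − x̄) = [1]
z = y + H·x̄ = [1] + [1] = [2]

z = [2]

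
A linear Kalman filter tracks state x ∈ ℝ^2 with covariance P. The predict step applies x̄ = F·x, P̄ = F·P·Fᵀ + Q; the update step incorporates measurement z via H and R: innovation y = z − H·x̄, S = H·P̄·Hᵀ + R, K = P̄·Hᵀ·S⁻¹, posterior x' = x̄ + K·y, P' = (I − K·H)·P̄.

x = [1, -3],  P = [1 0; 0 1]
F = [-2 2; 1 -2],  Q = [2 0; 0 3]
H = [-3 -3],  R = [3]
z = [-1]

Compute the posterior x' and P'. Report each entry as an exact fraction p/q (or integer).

x̄ = F·x = [-8, 7]
P̄ = F·P·Fᵀ + Q = [10 -6; -6 8]
y = z − H·x̄ = [-4]
S = H·P̄·Hᵀ + R = [57]
K = P̄·Hᵀ·S⁻¹ = [-4/19; -2/19]
x' = x̄ + K·y = [-136/19, 141/19]
P' = (I − K·H)·P̄ = [142/19 -138/19; -138/19 140/19]

x' = [-136/19, 141/19]
P' = [142/19 -138/19; -138/19 140/19]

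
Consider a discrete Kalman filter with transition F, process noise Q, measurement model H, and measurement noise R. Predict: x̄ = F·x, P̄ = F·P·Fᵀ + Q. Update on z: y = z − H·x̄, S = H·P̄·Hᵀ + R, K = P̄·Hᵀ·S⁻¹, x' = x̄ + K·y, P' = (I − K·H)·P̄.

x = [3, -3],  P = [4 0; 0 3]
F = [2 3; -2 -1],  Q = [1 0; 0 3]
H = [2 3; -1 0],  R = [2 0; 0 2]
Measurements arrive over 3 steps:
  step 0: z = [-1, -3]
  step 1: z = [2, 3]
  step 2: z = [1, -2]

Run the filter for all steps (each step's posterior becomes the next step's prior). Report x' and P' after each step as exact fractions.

step 0: x' = [9433/3327, -7775/3327], P' = [6350/3327 -4216/3327; -4216/3327 3518/3327]
step 1: x' = [-1974111/1025057, 1824138/1025057], P' = [1180334/1025057 -769668/1025057; -769668/1025057 722110/1025057]
step 2: x' = [388872146/253637727, -145766965/253637727], P' = [290142562/253637727 -188324684/253637727; -188324684/253637727 176262610/253637727]

step 0: x̄ = F·x = [-3, -3]
step 0: P̄ = F·P·Fᵀ + Q = [44 -25; -25 22]
step 0: y = z − H·x̄ = [14, -6]
step 0: S = H·P̄·Hᵀ + R = [76 -13; -13 46]
step 0: K = P̄·Hᵀ·S⁻¹ = [26/3327 -3175/3327; 1061/3327 2108/3327]
step 0: x' = x̄ + K·y = [9433/3327, -7775/3327]
step 0: P' = (I − K·H)·P̄ = [6350/3327 -4216/3327; -4216/3327 3518/3327]
step 1: x̄ = F·x = [-4459/3327, -3697/1109]
step 1: P̄ = F·P·Fᵀ + Q = [9797/3327 -742/1109; -742/1109 7345/1109]
step 1: y = z − H·x̄ = [48845/3327, 5522/3327]
step 1: S = H·P̄·Hᵀ + R = [217445/3327 -12916/3327; -12916/3327 16451/3327]
step 1: K = P̄·Hᵀ·S⁻¹ = [25832/1025057 -590167/1025057; 313497/1025057 384834/1025057]
step 1: x' = x̄ + K·y = [-1974111/1025057, 1824138/1025057]
step 1: P' = (I − K·H)·P̄ = [1180334/1025057 -769668/1025057; -769668/1025057 722110/1025057]
step 2: x̄ = F·x = [1524192/1025057, 2124084/1025057]
step 2: P̄ = F·P·Fᵀ + Q = [3009367/1025057 -730322/1025057; -730322/1025057 5439945/1025057]
step 2: y = z − H·x̄ = [-8395579/1025057, -525922/1025057]
step 2: S = H·P̄·Hᵀ + R = [54283223/1025057 -3827768/1025057; -3827768/1025057 5059481/1025057]
step 2: K = P̄·Hᵀ·S⁻¹ = [1093648/36233961 -145071281/253637727; 10867033/36233961 94162342/253637727]
step 2: x' = x̄ + K·y = [388872146/253637727, -145766965/253637727]
step 2: P' = (I − K·H)·P̄ = [290142562/253637727 -188324684/253637727; -188324684/253637727 176262610/253637727]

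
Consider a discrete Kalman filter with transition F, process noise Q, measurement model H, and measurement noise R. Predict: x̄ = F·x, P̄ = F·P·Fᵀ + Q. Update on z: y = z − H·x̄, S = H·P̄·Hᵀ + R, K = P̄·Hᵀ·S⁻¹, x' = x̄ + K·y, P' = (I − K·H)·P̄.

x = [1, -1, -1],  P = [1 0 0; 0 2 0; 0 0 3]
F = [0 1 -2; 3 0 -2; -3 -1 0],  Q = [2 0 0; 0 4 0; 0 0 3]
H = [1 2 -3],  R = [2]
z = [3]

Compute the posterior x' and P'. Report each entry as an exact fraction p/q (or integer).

x̄ = F·x = [1, 5, -2]
P̄ = F·P·Fᵀ + Q = [16 12 -2; 12 25 -9; -2 -9 14]
y = z − H·x̄ = [-14]
S = H·P̄·Hᵀ + R = [412]
K = P̄·Hᵀ·S⁻¹ = [23/206; 89/412; -31/206]
x' = x̄ + K·y = [-58/103, 407/206, 11/103]
P' = (I − K·H)·P̄ = [1119/103 425/206 507/103; 425/206 2379/412 905/206; 507/103 905/206 481/103]

x' = [-58/103, 407/206, 11/103]
P' = [1119/103 425/206 507/103; 425/206 2379/412 905/206; 507/103 905/206 481/103]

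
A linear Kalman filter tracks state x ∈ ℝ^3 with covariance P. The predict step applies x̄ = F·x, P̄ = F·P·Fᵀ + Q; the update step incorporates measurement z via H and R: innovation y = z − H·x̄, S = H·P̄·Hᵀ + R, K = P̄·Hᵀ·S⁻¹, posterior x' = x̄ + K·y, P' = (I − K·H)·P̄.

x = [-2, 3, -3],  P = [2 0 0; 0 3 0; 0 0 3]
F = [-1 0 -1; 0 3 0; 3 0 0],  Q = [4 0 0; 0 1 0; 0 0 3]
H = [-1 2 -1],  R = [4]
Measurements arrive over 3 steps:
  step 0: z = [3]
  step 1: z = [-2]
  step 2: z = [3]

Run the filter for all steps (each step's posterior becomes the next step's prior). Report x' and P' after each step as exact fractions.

step 0: x' = [359/67, 155/67, -282/67], P' = [1197/134 84/67 -849/134; 84/67 308/67 420/67; -849/134 420/67 2589/134]
step 1: x' = [-39841/41007, 272309/41007, 221987/13669], P' = [368776/41007 -192896/41007 -241352/13669; -192896/41007 501883/41007 381730/13669; -241352/13669 381730/13669 1014288/13669]
step 2: x' = [-188847160/44468869, 131541437/44468869, 309497523/44468869], P' = [372436652/44468869 -120353974/44468869 -577515960/44468869; -120353974/44468869 359801530/44468869 785121618/44468869; -577515960/44468869 785121618/44468869 2179679088/44468869]

step 0: x̄ = F·x = [5, 9, -6]
step 0: P̄ = F·P·Fᵀ + Q = [9 0 -6; 0 28 0; -6 0 21]
step 0: y = z − H·x̄ = [-16]
step 0: S = H·P̄·Hᵀ + R = [134]
step 0: K = P̄·Hᵀ·S⁻¹ = [-3/134; 28/67; -15/134]
step 0: x' = x̄ + K·y = [359/67, 155/67, -282/67]
step 0: P' = (I − K·H)·P̄ = [1197/134 84/67 -849/134; 84/67 308/67 420/67; -849/134 420/67 2589/134]
step 1: x̄ = F·x = [-77/67, 465/67, 1077/67]
step 1: P̄ = F·P·Fᵀ + Q = [1312/67 -1512/67 -522/67; -1512/67 2839/67 756/67; -522/67 756/67 11175/134]
step 1: y = z − H·x̄ = [-64/67]
step 1: S = H·P̄·Hᵀ + R = [41007/134]
step 1: K = P̄·Hᵀ·S⁻¹ = [-7628/41007; 12868/41007; -2369/13669]
step 1: x' = x̄ + K·y = [-39841/41007, 272309/41007, 221987/13669]
step 1: P' = (I − K·H)·P̄ = [368776/41007 -192896/41007 -241352/13669; -192896/41007 501883/41007 381730/13669; -241352/13669 381730/13669 1014288/13669]
step 2: x̄ = F·x = [-626120/41007, 272309/13669, -39841/13669]
step 2: P̄ = F·P·Fᵀ + Q = [2127556/41007 -952294/13669 355280/13669; -952294/13669 1519318/13669 -578688/13669; 355280/13669 -578688/13669 1147335/13669]
step 2: y = z − H·x̄ = [-2256476/41007]
step 2: S = H·P̄·Hᵀ + R = [44468869/41007]
step 2: K = P̄·Hᵀ·S⁻¹ = [-8907160/44468869; 13708854/44468869; -7979973/44468869]
step 2: x' = x̄ + K·y = [-188847160/44468869, 131541437/44468869, 309497523/44468869]
step 2: P' = (I − K·H)·P̄ = [372436652/44468869 -120353974/44468869 -577515960/44468869; -120353974/44468869 359801530/44468869 785121618/44468869; -577515960/44468869 785121618/44468869 2179679088/44468869]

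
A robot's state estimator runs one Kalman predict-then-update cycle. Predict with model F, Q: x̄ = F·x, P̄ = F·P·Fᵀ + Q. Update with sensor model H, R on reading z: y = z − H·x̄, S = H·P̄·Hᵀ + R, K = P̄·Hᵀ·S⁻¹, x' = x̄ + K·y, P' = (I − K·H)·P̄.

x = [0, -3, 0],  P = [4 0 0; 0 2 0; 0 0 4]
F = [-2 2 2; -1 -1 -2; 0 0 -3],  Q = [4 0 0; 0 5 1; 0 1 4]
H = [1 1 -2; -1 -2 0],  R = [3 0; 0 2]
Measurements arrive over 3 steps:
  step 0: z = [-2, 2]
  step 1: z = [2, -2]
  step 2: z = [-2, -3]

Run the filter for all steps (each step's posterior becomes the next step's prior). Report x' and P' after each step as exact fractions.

step 0: x' = [-16097/2717, 21537/10868, -10463/10868], P' = [28448/2717 -13809/2717 5767/2717; -13809/2717 32119/10868 -8461/10868; 5767/2717 -8461/10868 13779/10868]
step 1: x' = [36300006/27365239, 11730435/27365239, -4236622/27365239], P' = [772912120/82095717 -359907232/82095717 51971906/27365239; -359907232/82095717 207120781/82095717 -17316157/27365239; 51971906/27365239 -17316157/27365239 32547017/27365239]
step 2: x' = [780227353580/550193675503, 410404183475/550193675503, 1131898001058/550193675503], P' = [5068451033644/550193675503 -2361231949136/550193675503 1017746271412/550193675503; -2361231949136/550193675503 1364930128078/550193675503 -335965214816/550193675503; 1017746271412/550193675503 -335965214816/550193675503 647137411825/550193675503]

step 0: x̄ = F·x = [-6, 3, 0]
step 0: P̄ = F·P·Fᵀ + Q = [44 -12 -24; -12 27 25; -24 25 40]
step 0: y = z − H·x̄ = [1, 2]
step 0: S = H·P̄·Hᵀ + R = [206 -10; -10 106]
step 0: K = P̄·Hᵀ·S⁻¹ = [1035/2717 -415/2717; -2065/10868 -4501/10868; -4317/10868 -3073/10868]
step 0: x' = x̄ + K·y = [-16097/2717, 21537/10868, -10463/10868]
step 0: P' = (I − K·H)·P̄ = [28448/2717 -13809/2717 5767/2717; -13809/2717 32119/10868 -8461/10868; 5767/2717 -8461/10868 13779/10868]
step 1: x̄ = F·x = [37731/2717, 63777/10868, 31389/10868]
step 1: P̄ = F·P·Fᵀ + Q = [217972/2717 51283/2717 26625/2717; 51283/2717 203323/10868 137363/10868; 26625/2717 137363/10868 167483/10868]
step 1: y = z − H·x̄ = [-130187/10868, 128371/5434]
step 1: S = H·P̄·Hᵀ + R = [1212559/10868 -565739/5434; -565739/5434 631861/2717]
step 1: K = P̄·Hᵀ·S⁻¹ = [33724484/82095717 -26548828/82095717; -16296503/82095717 -27167165/82095717; -10146095/27365239 -8669796/27365239]
step 1: x' = x̄ + K·y = [36300006/27365239, 11730435/27365239, -4236622/27365239]
step 1: P' = (I − K·H)·P̄ = [772912120/82095717 -359907232/82095717 51971906/27365239; -359907232/82095717 207120781/82095717 -17316157/27365239; 51971906/27365239 -17316157/27365239 32547017/27365239]
step 2: x̄ = F·x = [-57612386/27365239, -39557197/27365239, 12709866/27365239]
step 2: P̄ = F·P·Fᵀ + Q = [5855423020/82095717 454846912/27365239 220446276/27365239; 454846912/27365239 492376738/27365239 326614588/27365239; 220446276/27365239 326614588/27365239 402384109/27365239]
step 2: y = z − H·x̄ = [67858837/27365239, -218822497/27365239]
step 2: S = H·P̄·Hᵀ + R = [8571800797/82095717 -7661252944/82095717; -7661252944/82095717 17386298254/82095717]
step 2: K = P̄·Hᵀ·S⁻¹ = [7720994732/18972195707 -172993567686/550193675503; -3728406798/18972195707 -184314153510/550193675503; -7040158242/18972195707 -172907920890/550193675503]
step 2: x' = x̄ + K·y = [780227353580/550193675503, 410404183475/550193675503, 1131898001058/550193675503]
step 2: P' = (I − K·H)·P̄ = [5068451033644/550193675503 -2361231949136/550193675503 1017746271412/550193675503; -2361231949136/550193675503 1364930128078/550193675503 -335965214816/550193675503; 1017746271412/550193675503 -335965214816/550193675503 647137411825/550193675503]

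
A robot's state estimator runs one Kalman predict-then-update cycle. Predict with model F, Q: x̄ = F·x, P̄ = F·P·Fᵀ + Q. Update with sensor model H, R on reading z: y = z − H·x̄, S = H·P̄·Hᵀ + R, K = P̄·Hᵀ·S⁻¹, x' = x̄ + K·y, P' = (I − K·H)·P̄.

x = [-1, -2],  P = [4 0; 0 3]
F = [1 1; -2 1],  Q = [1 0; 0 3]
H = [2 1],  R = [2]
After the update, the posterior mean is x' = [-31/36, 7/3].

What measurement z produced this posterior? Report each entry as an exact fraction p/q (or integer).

z = [1]

x̄ = F·x = [-3, 0]
P̄ = F·P·Fᵀ + Q = [8 -5; -5 22]
S = H·P̄·Hᵀ + R = [36]
K = P̄·Hᵀ·S⁻¹ = [11/36; 1/3]
x' − x̄ = [77/36, 7/3] = K·y
y = (KᵀK)⁻¹·Kᵀ·(x' − x̄) = [7]
z = y + H·x̄ = [7] + [-6] = [1]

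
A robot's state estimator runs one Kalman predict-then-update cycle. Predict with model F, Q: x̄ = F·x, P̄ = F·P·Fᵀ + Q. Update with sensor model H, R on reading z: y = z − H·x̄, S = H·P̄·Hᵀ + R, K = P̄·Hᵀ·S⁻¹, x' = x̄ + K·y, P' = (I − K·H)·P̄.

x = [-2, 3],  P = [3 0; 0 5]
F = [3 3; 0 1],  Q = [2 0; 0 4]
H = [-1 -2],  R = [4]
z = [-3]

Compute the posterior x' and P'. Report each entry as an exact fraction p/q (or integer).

x' = [-17/29, 54/29]
P' = [1030/87 -137/29; -137/29 159/58]

x̄ = F·x = [3, 3]
P̄ = F·P·Fᵀ + Q = [74 15; 15 9]
y = z − H·x̄ = [6]
S = H·P̄·Hᵀ + R = [174]
K = P̄·Hᵀ·S⁻¹ = [-52/87; -11/58]
x' = x̄ + K·y = [-17/29, 54/29]
P' = (I − K·H)·P̄ = [1030/87 -137/29; -137/29 159/58]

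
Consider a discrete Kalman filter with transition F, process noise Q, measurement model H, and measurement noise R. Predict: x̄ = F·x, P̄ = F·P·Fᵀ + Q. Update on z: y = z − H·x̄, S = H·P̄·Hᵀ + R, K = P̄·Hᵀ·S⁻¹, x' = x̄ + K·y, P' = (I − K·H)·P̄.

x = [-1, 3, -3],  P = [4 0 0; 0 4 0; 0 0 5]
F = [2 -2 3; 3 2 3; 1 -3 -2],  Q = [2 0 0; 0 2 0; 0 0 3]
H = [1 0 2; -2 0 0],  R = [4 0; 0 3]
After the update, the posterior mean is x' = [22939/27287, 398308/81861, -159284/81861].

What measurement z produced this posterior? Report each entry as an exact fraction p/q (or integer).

z = [-3, -2]

x̄ = F·x = [-17, -6, -4]
P̄ = F·P·Fᵀ + Q = [79 53 2; 53 99 -42; 2 -42 63]
S = H·P̄·Hᵀ + R = [343 -166; -166 319]
K = P̄·Hᵀ·S⁻¹ = [83/27287 -13472/27287; -27485/81861 -41504/81861; 40168/81861 19876/81861]
x' − x̄ = [486818/27287, 889474/81861, 168160/81861] = K·y
y = (KᵀK)⁻¹·Kᵀ·(x' − x̄) = [22, -36]
z = y + H·x̄ = [22, -36] + [-25, 34] = [-3, -2]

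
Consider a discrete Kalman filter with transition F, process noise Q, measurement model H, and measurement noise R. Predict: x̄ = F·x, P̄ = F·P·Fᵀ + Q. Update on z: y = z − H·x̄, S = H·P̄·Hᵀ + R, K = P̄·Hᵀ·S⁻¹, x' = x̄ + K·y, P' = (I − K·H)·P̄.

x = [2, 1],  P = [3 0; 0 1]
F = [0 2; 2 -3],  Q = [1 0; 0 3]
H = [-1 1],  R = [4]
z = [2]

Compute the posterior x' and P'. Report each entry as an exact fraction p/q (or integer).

x̄ = F·x = [2, 1]
P̄ = F·P·Fᵀ + Q = [5 -6; -6 24]
y = z − H·x̄ = [3]
S = H·P̄·Hᵀ + R = [45]
K = P̄·Hᵀ·S⁻¹ = [-11/45; 2/3]
x' = x̄ + K·y = [19/15, 3]
P' = (I − K·H)·P̄ = [104/45 4/3; 4/3 4]

x' = [19/15, 3]
P' = [104/45 4/3; 4/3 4]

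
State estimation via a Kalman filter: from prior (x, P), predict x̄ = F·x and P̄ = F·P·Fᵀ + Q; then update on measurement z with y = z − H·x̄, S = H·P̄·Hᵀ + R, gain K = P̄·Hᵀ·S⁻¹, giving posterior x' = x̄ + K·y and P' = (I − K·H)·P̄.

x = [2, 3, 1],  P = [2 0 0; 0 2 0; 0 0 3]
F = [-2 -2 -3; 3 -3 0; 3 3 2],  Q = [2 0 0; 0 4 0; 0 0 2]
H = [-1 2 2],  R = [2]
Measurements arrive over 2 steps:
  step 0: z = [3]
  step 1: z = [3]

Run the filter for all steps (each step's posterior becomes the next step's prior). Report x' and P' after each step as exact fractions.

step 0: x' = [-2573/575, -953/115, 4379/575], P' = [9234/575 2064/115 -5832/575; 2064/115 664/23 -2272/115; -5832/575 -2272/115 8586/575]
step 1: x' = [-2175361/714923, 8716816/714923, -794584/64993], P' = [2562112/714923 2289964/714923 -104576/64993; 2289964/714923 59765014/714923 -5327394/64993; -104576/64993 -5327394/64993 5299448/64993]

step 0: x̄ = F·x = [-13, -3, 17]
step 0: P̄ = F·P·Fᵀ + Q = [45 0 -42; 0 40 0; -42 0 50]
step 0: y = z − H·x̄ = [-38]
step 0: S = H·P̄·Hᵀ + R = [575]
step 0: K = P̄·Hᵀ·S⁻¹ = [-129/575; 16/115; 142/575]
step 0: x' = x̄ + K·y = [-2573/575, -953/115, 4379/575]
step 0: P' = (I − K·H)·P̄ = [9234/575 2064/115 -5832/575; 2064/115 664/23 -2272/115; -5832/575 -2272/115 8586/575]
step 1: x̄ = F·x = [1539/575, 6576/575, -13256/575]
step 1: P̄ = F·P·Fᵀ + Q = [58016/575 -5556/575 -106864/575; -5556/575 49046/575 -33126/575; -106864/575 -33126/575 247456/575]
step 1: y = z − H·x̄ = [16624/575]
step 1: S = H·P̄·Hᵀ + R = [1429846/575]
step 1: K = P̄·Hᵀ·S⁻¹ = [-141428/714923; 18698/714923; 24342/64993]
step 1: x' = x̄ + K·y = [-2175361/714923, 8716816/714923, -794584/64993]
step 1: P' = (I − K·H)·P̄ = [2562112/714923 2289964/714923 -104576/64993; 2289964/714923 59765014/714923 -5327394/64993; -104576/64993 -5327394/64993 5299448/64993]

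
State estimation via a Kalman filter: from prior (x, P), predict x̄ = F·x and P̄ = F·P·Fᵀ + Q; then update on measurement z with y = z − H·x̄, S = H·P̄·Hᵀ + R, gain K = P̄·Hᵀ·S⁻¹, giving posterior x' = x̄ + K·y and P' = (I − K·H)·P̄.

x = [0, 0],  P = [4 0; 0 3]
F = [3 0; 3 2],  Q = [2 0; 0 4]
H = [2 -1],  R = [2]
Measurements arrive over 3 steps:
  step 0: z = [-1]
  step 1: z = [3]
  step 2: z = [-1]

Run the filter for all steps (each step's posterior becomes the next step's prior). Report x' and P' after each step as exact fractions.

step 0: x̄ = F·x = [0, 0]
step 0: P̄ = F·P·Fᵀ + Q = [38 36; 36 52]
step 0: y = z − H·x̄ = [-1]
step 0: S = H·P̄·Hᵀ + R = [62]
step 0: K = P̄·Hᵀ·S⁻¹ = [20/31; 10/31]
step 0: x' = x̄ + K·y = [-20/31, -10/31]
step 0: P' = (I − K·H)·P̄ = [378/31 716/31; 716/31 1412/31]
step 1: x̄ = F·x = [-60/31, -80/31]
step 1: P̄ = F·P·Fᵀ + Q = [3464/31 7698/31; 7698/31 17766/31]
step 1: y = z − H·x̄ = [133/31]
step 1: S = H·P̄·Hᵀ + R = [892/31]
step 1: K = P̄·Hᵀ·S⁻¹ = [-385/446; -1185/446]
step 1: x' = x̄ + K·y = [-2515/446, -6235/446]
step 1: P' = (I − K·H)·P̄ = [20137/223 40659/223; 40659/223 82503/223]
step 2: x̄ = F·x = [-7545/446, -20015/446]
step 2: P̄ = F·P·Fᵀ + Q = [181679/223 425187/223; 425187/223 1000045/223]
step 2: y = z − H·x̄ = [-5371/446]
step 2: S = H·P̄·Hᵀ + R = [26459/223]
step 2: K = P̄·Hᵀ·S⁻¹ = [-61829/26459; -149671/26459]
step 2: x' = x̄ + K·y = [296974/26459, 615036/26459]
step 2: P' = (I − K·H)·P̄ = [4413540/26459 8950738/26459; 8950738/26459 18200818/26459]

step 0: x' = [-20/31, -10/31], P' = [378/31 716/31; 716/31 1412/31]
step 1: x' = [-2515/446, -6235/446], P' = [20137/223 40659/223; 40659/223 82503/223]
step 2: x' = [296974/26459, 615036/26459], P' = [4413540/26459 8950738/26459; 8950738/26459 18200818/26459]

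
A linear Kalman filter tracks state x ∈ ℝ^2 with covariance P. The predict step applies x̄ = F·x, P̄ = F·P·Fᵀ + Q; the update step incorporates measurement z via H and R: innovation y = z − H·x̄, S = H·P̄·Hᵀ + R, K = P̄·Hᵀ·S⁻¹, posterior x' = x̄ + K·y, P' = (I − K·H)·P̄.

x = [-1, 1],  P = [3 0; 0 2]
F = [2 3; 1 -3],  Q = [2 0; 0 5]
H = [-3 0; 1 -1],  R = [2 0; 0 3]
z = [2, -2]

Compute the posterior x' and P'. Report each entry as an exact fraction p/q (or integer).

x̄ = F·x = [1, -4]
P̄ = F·P·Fᵀ + Q = [32 -12; -12 26]
y = z − H·x̄ = [5, -7]
S = H·P̄·Hᵀ + R = [290 -132; -132 85]
K = P̄·Hᵀ·S⁻¹ = [-1176/3613 44/3613; -978/3613 -3134/3613]
x' = x̄ + K·y = [-2575/3613, 2596/3613]
P' = (I − K·H)·P̄ = [784/3613 652/3613; 652/3613 10054/3613]

x' = [-2575/3613, 2596/3613]
P' = [784/3613 652/3613; 652/3613 10054/3613]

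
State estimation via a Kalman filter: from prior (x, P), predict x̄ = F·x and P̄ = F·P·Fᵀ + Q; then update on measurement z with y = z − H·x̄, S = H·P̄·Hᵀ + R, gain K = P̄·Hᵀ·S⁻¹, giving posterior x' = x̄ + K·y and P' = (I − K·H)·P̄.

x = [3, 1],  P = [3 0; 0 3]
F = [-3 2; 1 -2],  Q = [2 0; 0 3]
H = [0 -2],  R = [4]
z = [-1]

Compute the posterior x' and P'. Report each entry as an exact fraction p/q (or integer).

x' = [-245/38, 10/19]
P' = [338/19 -21/19; -21/19 18/19]

x̄ = F·x = [-7, 1]
P̄ = F·P·Fᵀ + Q = [41 -21; -21 18]
y = z − H·x̄ = [1]
S = H·P̄·Hᵀ + R = [76]
K = P̄·Hᵀ·S⁻¹ = [21/38; -9/19]
x' = x̄ + K·y = [-245/38, 10/19]
P' = (I − K·H)·P̄ = [338/19 -21/19; -21/19 18/19]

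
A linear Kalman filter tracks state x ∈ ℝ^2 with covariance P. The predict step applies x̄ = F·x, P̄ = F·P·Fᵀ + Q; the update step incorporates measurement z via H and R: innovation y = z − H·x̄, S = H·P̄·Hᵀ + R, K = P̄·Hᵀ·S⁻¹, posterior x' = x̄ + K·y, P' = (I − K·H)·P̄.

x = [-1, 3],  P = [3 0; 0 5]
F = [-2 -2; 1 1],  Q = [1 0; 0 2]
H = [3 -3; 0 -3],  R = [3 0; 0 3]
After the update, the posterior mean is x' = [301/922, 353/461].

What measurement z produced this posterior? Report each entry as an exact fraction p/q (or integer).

z = [-1, -3]

x̄ = F·x = [-4, 2]
P̄ = F·P·Fᵀ + Q = [33 -16; -16 10]
S = H·P̄·Hᵀ + R = [678 234; 234 93]
K = P̄·Hᵀ·S⁻¹ = [271/922 -103/461; -13/461 -116/461]
x' − x̄ = [3989/922, -569/461] = K·y
y = (KᵀK)⁻¹·Kᵀ·(x' − x̄) = [17, 3]
z = y + H·x̄ = [17, 3] + [-18, -6] = [-1, -3]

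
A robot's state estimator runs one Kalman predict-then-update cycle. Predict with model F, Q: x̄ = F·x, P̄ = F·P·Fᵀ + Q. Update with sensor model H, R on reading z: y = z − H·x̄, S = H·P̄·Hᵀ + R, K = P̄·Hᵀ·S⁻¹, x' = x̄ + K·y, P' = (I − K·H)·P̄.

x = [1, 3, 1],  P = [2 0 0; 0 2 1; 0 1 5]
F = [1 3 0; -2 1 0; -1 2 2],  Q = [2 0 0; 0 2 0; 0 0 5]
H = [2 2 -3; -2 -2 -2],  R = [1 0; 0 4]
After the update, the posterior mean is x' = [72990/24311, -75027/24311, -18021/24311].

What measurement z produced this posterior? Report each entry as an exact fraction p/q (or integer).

z = [2, 2]

x̄ = F·x = [10, 1, 7]
P̄ = F·P·Fᵀ + Q = [22 2 16; 2 12 10; 16 10 43]
S = H·P̄·Hᵀ + R = [228 158; 158 536]
K = P̄·Hᵀ·S⁻¹ = [3160/24311 -4560/24311; 1628/24311 -2657/24311; -4867/24311 -9649/48622]
x' − x̄ = [-170120/24311, -99338/24311, -188198/24311] = K·y
y = (KᵀK)⁻¹·Kᵀ·(x' − x̄) = [1, 38]
z = y + H·x̄ = [1, 38] + [1, -36] = [2, 2]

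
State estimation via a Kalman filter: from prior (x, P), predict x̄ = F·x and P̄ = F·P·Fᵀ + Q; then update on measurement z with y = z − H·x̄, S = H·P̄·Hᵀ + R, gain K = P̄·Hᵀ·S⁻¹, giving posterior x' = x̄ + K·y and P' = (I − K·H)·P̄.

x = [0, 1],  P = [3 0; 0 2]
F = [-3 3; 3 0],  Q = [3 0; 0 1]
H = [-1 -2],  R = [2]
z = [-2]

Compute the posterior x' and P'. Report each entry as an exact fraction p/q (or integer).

x' = [28/9, -29/54]
P' = [142/3 -214/9; -214/9 671/54]

x̄ = F·x = [3, 0]
P̄ = F·P·Fᵀ + Q = [48 -27; -27 28]
y = z − H·x̄ = [1]
S = H·P̄·Hᵀ + R = [54]
K = P̄·Hᵀ·S⁻¹ = [1/9; -29/54]
x' = x̄ + K·y = [28/9, -29/54]
P' = (I − K·H)·P̄ = [142/3 -214/9; -214/9 671/54]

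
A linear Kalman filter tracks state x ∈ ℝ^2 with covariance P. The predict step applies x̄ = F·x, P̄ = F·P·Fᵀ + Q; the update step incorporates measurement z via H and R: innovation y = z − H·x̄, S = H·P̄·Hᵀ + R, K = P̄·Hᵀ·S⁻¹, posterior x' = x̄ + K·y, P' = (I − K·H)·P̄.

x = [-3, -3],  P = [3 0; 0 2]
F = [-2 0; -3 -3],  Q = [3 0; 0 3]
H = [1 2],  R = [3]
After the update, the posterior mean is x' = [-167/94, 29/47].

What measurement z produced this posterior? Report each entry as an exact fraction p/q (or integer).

x̄ = F·x = [6, 18]
P̄ = F·P·Fᵀ + Q = [15 18; 18 48]
S = H·P̄·Hᵀ + R = [282]
K = P̄·Hᵀ·S⁻¹ = [17/94; 19/47]
x' − x̄ = [-731/94, -817/47] = K·y
y = (KᵀK)⁻¹·Kᵀ·(x' − x̄) = [-43]
z = y + H·x̄ = [-43] + [42] = [-1]

z = [-1]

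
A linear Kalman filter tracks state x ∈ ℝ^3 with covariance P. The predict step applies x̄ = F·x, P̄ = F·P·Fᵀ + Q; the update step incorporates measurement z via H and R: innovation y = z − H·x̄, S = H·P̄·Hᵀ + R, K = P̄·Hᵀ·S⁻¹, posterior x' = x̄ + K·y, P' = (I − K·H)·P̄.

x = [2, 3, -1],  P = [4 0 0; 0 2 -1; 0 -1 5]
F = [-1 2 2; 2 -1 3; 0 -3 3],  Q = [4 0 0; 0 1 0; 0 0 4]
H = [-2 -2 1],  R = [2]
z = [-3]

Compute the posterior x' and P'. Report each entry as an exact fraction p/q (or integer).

x̄ = F·x = [2, -2, -12]
P̄ = F·P·Fᵀ + Q = [28 14 18; 14 70 63; 18 63 85]
y = z − H·x̄ = [9]
S = H·P̄·Hᵀ + R = [267]
K = P̄·Hᵀ·S⁻¹ = [-22/89; -35/89; -77/267]
x' = x̄ + K·y = [-20/89, -493/89, -1299/89]
P' = (I − K·H)·P̄ = [1040/89 -1064/89 -92/89; -1064/89 2555/89 2912/89; -92/89 2912/89 16766/267]

x' = [-20/89, -493/89, -1299/89]
P' = [1040/89 -1064/89 -92/89; -1064/89 2555/89 2912/89; -92/89 2912/89 16766/267]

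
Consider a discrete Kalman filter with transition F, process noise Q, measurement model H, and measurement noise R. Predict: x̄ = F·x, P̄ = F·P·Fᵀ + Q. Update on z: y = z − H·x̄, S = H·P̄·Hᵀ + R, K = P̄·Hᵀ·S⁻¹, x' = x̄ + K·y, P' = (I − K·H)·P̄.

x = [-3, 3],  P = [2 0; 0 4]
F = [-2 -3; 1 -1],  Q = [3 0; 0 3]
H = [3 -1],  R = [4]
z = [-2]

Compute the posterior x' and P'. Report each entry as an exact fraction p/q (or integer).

x̄ = F·x = [-3, -6]
P̄ = F·P·Fᵀ + Q = [47 8; 8 9]
y = z − H·x̄ = [1]
S = H·P̄·Hᵀ + R = [388]
K = P̄·Hᵀ·S⁻¹ = [133/388; 15/388]
x' = x̄ + K·y = [-1031/388, -2313/388]
P' = (I − K·H)·P̄ = [547/388 1109/388; 1109/388 3267/388]

x' = [-1031/388, -2313/388]
P' = [547/388 1109/388; 1109/388 3267/388]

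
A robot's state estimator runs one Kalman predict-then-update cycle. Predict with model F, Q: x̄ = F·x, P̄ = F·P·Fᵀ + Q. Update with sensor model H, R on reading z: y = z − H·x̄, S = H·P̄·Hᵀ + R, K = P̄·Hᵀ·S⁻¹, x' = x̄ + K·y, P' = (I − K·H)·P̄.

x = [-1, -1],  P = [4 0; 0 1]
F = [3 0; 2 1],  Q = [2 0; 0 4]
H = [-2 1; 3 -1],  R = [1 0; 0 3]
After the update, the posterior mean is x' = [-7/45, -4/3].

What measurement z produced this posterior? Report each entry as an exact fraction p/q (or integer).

x̄ = F·x = [-3, -3]
P̄ = F·P·Fᵀ + Q = [38 24; 24 21]
S = H·P̄·Hᵀ + R = [78 -129; -129 222]
K = P̄·Hᵀ·S⁻¹ = [22/225 104/225; 13/15 11/15]
x' − x̄ = [128/45, 5/3] = K·y
y = (KᵀK)⁻¹·Kᵀ·(x' − x̄) = [-4, 7]
z = y + H·x̄ = [-4, 7] + [3, -6] = [-1, 1]

z = [-1, 1]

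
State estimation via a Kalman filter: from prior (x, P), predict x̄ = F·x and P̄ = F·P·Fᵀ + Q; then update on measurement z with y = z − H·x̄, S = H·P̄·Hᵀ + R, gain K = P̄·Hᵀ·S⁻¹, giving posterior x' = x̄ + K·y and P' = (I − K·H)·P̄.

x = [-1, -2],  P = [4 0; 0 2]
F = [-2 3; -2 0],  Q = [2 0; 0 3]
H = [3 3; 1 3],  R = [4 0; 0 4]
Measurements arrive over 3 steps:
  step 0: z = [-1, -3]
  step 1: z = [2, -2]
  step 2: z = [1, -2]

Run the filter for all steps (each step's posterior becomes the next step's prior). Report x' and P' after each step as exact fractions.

step 0: x' = [-74/2471, -1398/2471], P' = [3924/2471 -2536/2471; -2536/2471 2178/2471]
step 1: x' = [382994/434247, -356948/723745], P' = [521872/434247 -105568/144749; -105568/144749 472446/723745]
step 2: x' = [1122070164/1439907583, -1875149059/2879815166], P' = [1715178640/1439907583 -1041524384/1439907583; -1041524384/1439907583 935070210/1439907583]

step 0: x̄ = F·x = [-4, 2]
step 0: P̄ = F·P·Fᵀ + Q = [36 16; 16 19]
step 0: y = z − H·x̄ = [5, -5]
step 0: S = H·P̄·Hᵀ + R = [787 471; 471 307]
step 0: K = P̄·Hᵀ·S⁻¹ = [1041/2471 -921/2471; -537/4942 1999/4942]
step 0: x' = x̄ + K·y = [-74/2471, -1398/2471]
step 0: P' = (I − K·H)·P̄ = [3924/2471 -2536/2471; -2536/2471 2178/2471]
step 1: x̄ = F·x = [-578/353, 148/2471]
step 1: P̄ = F·P·Fᵀ + Q = [10096/353 4416/353; 4416/353 23109/2471]
step 1: y = z − H·x̄ = [16636/2471, -1340/2471]
step 1: S = H·P̄·Hᵀ + R = [1410329/2471 790941/2471; 790941/2471 474009/2471]
step 1: K = P̄·Hᵀ·S⁻¹ = [51292/144749 -107060/434247; -83091/1447490 444749/1447490]
step 1: x' = x̄ + K·y = [382994/434247, -356948/723745]
step 1: P' = (I − K·H)·P̄ = [521872/434247 -105568/144749; -105568/144749 472446/723745]
step 2: x̄ = F·x = [-7042472/2171235, -765988/434247]
step 2: P̄ = F·P·Fᵀ + Q = [46538192/2171235 3987712/434247; 3987712/434247 3390229/434247]
step 2: y = z − H·x̄ = [11596157/723745, 14189822/2171235]
step 2: S = H·P̄·Hᵀ + R = [312994351/723745 177145867/723745; 177145867/723745 327414797/2171235]
step 2: K = P̄·Hᵀ·S⁻¹ = [505240692/1439907583 -352348628/1439907583; -159681261/2879815166 881843123/2879815166]
step 2: x' = x̄ + K·y = [1122070164/1439907583, -1875149059/2879815166]
step 2: P' = (I − K·H)·P̄ = [1715178640/1439907583 -1041524384/1439907583; -1041524384/1439907583 935070210/1439907583]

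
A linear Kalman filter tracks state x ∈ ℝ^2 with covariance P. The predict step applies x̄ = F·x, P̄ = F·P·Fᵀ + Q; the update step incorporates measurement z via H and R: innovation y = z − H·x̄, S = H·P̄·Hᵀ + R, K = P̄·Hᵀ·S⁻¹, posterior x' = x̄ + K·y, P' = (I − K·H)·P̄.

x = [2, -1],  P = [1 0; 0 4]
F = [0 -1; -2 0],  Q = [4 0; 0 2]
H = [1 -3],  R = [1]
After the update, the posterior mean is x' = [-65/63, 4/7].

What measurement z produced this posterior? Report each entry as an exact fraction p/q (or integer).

x̄ = F·x = [1, -4]
P̄ = F·P·Fᵀ + Q = [8 0; 0 6]
S = H·P̄·Hᵀ + R = [63]
K = P̄·Hᵀ·S⁻¹ = [8/63; -2/7]
x' − x̄ = [-128/63, 32/7] = K·y
y = (KᵀK)⁻¹·Kᵀ·(x' − x̄) = [-16]
z = y + H·x̄ = [-16] + [13] = [-3]

z = [-3]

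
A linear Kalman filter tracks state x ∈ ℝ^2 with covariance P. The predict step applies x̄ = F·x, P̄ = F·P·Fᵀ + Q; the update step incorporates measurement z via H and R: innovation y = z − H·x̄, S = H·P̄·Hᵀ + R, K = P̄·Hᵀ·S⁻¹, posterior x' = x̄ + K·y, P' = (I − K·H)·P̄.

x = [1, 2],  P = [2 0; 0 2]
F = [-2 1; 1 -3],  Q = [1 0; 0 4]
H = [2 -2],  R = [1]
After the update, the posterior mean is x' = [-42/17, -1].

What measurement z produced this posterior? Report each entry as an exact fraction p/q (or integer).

x̄ = F·x = [0, -5]
P̄ = F·P·Fᵀ + Q = [11 -10; -10 24]
S = H·P̄·Hᵀ + R = [221]
K = P̄·Hᵀ·S⁻¹ = [42/221; -4/13]
x' − x̄ = [-42/17, 4] = K·y
y = (KᵀK)⁻¹·Kᵀ·(x' − x̄) = [-13]
z = y + H·x̄ = [-13] + [10] = [-3]

z = [-3]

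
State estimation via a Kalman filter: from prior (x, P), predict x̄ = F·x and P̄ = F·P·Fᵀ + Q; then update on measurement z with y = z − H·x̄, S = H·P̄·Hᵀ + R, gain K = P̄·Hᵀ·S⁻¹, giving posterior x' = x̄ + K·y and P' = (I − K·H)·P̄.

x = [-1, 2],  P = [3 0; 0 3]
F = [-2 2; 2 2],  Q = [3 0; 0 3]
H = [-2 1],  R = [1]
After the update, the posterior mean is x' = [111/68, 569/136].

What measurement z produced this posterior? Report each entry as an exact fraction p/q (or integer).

x̄ = F·x = [6, 2]
P̄ = F·P·Fᵀ + Q = [27 0; 0 27]
S = H·P̄·Hᵀ + R = [136]
K = P̄·Hᵀ·S⁻¹ = [-27/68; 27/136]
x' − x̄ = [-297/68, 297/136] = K·y
y = (KᵀK)⁻¹·Kᵀ·(x' − x̄) = [11]
z = y + H·x̄ = [11] + [-10] = [1]

z = [1]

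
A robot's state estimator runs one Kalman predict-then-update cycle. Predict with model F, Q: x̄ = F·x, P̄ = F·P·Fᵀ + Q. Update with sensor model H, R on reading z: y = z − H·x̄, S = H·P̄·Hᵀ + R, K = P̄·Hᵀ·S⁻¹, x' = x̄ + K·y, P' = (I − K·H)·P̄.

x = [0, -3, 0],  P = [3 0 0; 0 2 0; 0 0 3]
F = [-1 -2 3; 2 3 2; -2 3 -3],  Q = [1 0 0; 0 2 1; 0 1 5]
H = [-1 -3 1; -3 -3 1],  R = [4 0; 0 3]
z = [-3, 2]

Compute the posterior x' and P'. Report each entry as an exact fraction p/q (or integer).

x̄ = F·x = [6, -9, -9]
P̄ = F·P·Fᵀ + Q = [39 0 -33; 0 44 -11; -33 -11 62]
y = z − H·x̄ = [-15, 2]
S = H·P̄·Hᵀ + R = [633 773; 773 1076]
K = P̄·Hᵀ·S⁻¹ = [38478/83579 -39294/83579; -43329/83579 20020/83579; -12234/83579 23858/83579]
x' = x̄ + K·y = [-154284/83579, -62236/83579, -520985/83579]
P' = (I − K·H)·P̄ = [135897/83579 -116688/83579 -60255/83579; -116688/83579 344289/83579 742863/83579; -60255/83579 742863/83579 2119398/83579]

x' = [-154284/83579, -62236/83579, -520985/83579]
P' = [135897/83579 -116688/83579 -60255/83579; -116688/83579 344289/83579 742863/83579; -60255/83579 742863/83579 2119398/83579]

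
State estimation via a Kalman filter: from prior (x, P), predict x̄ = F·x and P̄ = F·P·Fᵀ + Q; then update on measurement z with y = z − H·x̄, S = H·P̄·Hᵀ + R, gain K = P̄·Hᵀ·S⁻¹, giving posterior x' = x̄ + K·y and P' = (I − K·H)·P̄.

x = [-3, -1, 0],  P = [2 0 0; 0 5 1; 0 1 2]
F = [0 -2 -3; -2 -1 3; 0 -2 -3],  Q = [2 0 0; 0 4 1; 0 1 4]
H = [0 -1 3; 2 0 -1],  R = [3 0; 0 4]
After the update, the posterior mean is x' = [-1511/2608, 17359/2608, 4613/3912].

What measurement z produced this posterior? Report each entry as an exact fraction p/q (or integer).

z = [-3, -3]

x̄ = F·x = [2, 7, 2]
P̄ = F·P·Fᵀ + Q = [52 -11 50; -11 29 -10; 50 -10 54]
S = H·P̄·Hᵀ + R = [578 150; 150 66]
K = P̄·Hᵀ·S⁻¹ = [421/2608 1177/2608; -349/2608 319/2608; 371/1304 197/3912]
x' − x̄ = [-6727/2608, -897/2608, -3211/3912] = K·y
y = (KᵀK)⁻¹·Kᵀ·(x' − x̄) = [-2, -5]
z = y + H·x̄ = [-2, -5] + [-1, 2] = [-3, -3]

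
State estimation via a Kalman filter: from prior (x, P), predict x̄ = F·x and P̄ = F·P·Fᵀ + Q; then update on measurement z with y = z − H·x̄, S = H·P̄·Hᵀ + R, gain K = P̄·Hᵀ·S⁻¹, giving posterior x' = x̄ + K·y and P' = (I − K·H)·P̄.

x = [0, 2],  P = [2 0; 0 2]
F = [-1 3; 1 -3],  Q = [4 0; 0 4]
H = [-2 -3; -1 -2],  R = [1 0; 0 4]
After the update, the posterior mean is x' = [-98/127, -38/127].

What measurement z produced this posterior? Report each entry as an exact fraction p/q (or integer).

x̄ = F·x = [6, -6]
P̄ = F·P·Fᵀ + Q = [24 -20; -20 24]
S = H·P̄·Hᵀ + R = [73 52; 52 44]
K = P̄·Hᵀ·S⁻¹ = [-76/127 136/127; 12/127 -95/127]
x' − x̄ = [-860/127, 724/127] = K·y
y = (KᵀK)⁻¹·Kᵀ·(x' − x̄) = [-3, -8]
z = y + H·x̄ = [-3, -8] + [6, 6] = [3, -2]

z = [3, -2]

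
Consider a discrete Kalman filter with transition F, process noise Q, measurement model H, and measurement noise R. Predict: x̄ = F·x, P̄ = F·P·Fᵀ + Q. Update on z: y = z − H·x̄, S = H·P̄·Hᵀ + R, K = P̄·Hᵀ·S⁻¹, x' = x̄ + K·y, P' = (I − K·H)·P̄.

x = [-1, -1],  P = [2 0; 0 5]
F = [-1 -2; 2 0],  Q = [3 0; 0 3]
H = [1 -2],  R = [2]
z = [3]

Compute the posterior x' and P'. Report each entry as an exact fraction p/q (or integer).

x̄ = F·x = [3, -2]
P̄ = F·P·Fᵀ + Q = [25 -4; -4 11]
y = z − H·x̄ = [-4]
S = H·P̄·Hᵀ + R = [87]
K = P̄·Hᵀ·S⁻¹ = [11/29; -26/87]
x' = x̄ + K·y = [43/29, -70/87]
P' = (I − K·H)·P̄ = [362/29 170/29; 170/29 281/87]

x' = [43/29, -70/87]
P' = [362/29 170/29; 170/29 281/87]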